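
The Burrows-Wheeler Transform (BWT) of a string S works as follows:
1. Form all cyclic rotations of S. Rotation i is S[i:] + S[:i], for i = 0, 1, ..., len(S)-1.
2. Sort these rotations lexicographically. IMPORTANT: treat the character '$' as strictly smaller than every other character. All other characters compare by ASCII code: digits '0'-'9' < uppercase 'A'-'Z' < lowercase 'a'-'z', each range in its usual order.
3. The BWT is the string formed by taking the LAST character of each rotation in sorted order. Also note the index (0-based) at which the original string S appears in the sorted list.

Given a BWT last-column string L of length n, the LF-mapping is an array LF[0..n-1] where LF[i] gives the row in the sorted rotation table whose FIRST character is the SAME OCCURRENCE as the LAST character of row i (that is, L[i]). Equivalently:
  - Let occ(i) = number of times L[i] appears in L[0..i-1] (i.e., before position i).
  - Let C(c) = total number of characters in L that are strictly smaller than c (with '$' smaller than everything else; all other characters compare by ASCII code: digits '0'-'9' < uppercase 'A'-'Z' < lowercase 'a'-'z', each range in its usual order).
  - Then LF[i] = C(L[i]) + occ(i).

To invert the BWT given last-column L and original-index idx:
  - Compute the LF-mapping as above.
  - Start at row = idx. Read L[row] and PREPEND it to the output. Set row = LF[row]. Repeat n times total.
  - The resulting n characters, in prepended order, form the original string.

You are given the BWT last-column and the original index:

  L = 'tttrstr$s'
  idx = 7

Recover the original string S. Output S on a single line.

LF mapping: 5 6 7 1 3 8 2 0 4
Walk LF starting at row 7, prepending L[row]:
  step 1: row=7, L[7]='$', prepend. Next row=LF[7]=0
  step 2: row=0, L[0]='t', prepend. Next row=LF[0]=5
  step 3: row=5, L[5]='t', prepend. Next row=LF[5]=8
  step 4: row=8, L[8]='s', prepend. Next row=LF[8]=4
  step 5: row=4, L[4]='s', prepend. Next row=LF[4]=3
  step 6: row=3, L[3]='r', prepend. Next row=LF[3]=1
  step 7: row=1, L[1]='t', prepend. Next row=LF[1]=6
  step 8: row=6, L[6]='r', prepend. Next row=LF[6]=2
  step 9: row=2, L[2]='t', prepend. Next row=LF[2]=7
Reversed output: trtrsstt$

Answer: trtrsstt$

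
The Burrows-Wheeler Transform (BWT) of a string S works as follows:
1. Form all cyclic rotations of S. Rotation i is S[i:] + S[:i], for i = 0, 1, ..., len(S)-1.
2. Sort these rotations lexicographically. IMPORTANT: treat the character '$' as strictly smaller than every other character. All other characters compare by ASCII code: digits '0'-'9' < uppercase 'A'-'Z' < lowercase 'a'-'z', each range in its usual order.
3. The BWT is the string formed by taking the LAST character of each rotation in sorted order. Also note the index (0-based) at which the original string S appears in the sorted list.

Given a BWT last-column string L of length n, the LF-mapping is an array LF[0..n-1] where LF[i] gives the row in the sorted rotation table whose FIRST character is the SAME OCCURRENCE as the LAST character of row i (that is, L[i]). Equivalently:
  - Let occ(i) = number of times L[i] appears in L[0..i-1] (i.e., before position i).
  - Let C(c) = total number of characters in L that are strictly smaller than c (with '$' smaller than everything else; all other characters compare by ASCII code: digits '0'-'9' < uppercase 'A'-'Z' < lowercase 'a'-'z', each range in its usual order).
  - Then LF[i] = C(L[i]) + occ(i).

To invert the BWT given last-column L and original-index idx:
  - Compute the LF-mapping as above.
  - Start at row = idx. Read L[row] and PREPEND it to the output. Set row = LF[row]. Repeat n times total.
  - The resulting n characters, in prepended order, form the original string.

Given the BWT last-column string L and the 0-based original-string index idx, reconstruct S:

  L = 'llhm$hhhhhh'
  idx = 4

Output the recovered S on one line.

LF mapping: 8 9 1 10 0 2 3 4 5 6 7
Walk LF starting at row 4, prepending L[row]:
  step 1: row=4, L[4]='$', prepend. Next row=LF[4]=0
  step 2: row=0, L[0]='l', prepend. Next row=LF[0]=8
  step 3: row=8, L[8]='h', prepend. Next row=LF[8]=5
  step 4: row=5, L[5]='h', prepend. Next row=LF[5]=2
  step 5: row=2, L[2]='h', prepend. Next row=LF[2]=1
  step 6: row=1, L[1]='l', prepend. Next row=LF[1]=9
  step 7: row=9, L[9]='h', prepend. Next row=LF[9]=6
  step 8: row=6, L[6]='h', prepend. Next row=LF[6]=3
  step 9: row=3, L[3]='m', prepend. Next row=LF[3]=10
  step 10: row=10, L[10]='h', prepend. Next row=LF[10]=7
  step 11: row=7, L[7]='h', prepend. Next row=LF[7]=4
Reversed output: hhmhhlhhhl$

Answer: hhmhhlhhhl$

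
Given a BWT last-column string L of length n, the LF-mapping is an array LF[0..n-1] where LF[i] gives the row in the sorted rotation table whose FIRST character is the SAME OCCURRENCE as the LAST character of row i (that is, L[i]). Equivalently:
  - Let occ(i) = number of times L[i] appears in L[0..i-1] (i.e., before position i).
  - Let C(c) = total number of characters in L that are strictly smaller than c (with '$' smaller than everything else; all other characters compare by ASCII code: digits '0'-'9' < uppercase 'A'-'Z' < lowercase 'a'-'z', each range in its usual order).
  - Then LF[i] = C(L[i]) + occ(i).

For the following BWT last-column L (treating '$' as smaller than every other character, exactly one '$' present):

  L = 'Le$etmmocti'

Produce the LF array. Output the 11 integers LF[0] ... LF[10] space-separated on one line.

Char counts: '$':1, 'L':1, 'c':1, 'e':2, 'i':1, 'm':2, 'o':1, 't':2
C (first-col start): C('$')=0, C('L')=1, C('c')=2, C('e')=3, C('i')=5, C('m')=6, C('o')=8, C('t')=9
L[0]='L': occ=0, LF[0]=C('L')+0=1+0=1
L[1]='e': occ=0, LF[1]=C('e')+0=3+0=3
L[2]='$': occ=0, LF[2]=C('$')+0=0+0=0
L[3]='e': occ=1, LF[3]=C('e')+1=3+1=4
L[4]='t': occ=0, LF[4]=C('t')+0=9+0=9
L[5]='m': occ=0, LF[5]=C('m')+0=6+0=6
L[6]='m': occ=1, LF[6]=C('m')+1=6+1=7
L[7]='o': occ=0, LF[7]=C('o')+0=8+0=8
L[8]='c': occ=0, LF[8]=C('c')+0=2+0=2
L[9]='t': occ=1, LF[9]=C('t')+1=9+1=10
L[10]='i': occ=0, LF[10]=C('i')+0=5+0=5

Answer: 1 3 0 4 9 6 7 8 2 10 5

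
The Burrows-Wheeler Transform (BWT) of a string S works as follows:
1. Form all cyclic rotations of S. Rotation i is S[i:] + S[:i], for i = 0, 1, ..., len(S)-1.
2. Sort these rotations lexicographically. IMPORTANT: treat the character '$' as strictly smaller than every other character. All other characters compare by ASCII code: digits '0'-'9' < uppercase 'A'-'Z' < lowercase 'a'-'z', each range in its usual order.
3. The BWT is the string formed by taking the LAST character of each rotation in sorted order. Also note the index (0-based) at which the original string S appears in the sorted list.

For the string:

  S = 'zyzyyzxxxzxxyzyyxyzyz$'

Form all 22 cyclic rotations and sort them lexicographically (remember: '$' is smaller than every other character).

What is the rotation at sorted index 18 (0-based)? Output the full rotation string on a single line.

All 22 rotations (rotation i = S[i:]+S[:i]):
  rot[0] = zyzyyzxxxzxxyzyyxyzyz$
  rot[1] = yzyyzxxxzxxyzyyxyzyz$z
  rot[2] = zyyzxxxzxxyzyyxyzyz$zy
  rot[3] = yyzxxxzxxyzyyxyzyz$zyz
  rot[4] = yzxxxzxxyzyyxyzyz$zyzy
  rot[5] = zxxxzxxyzyyxyzyz$zyzyy
  rot[6] = xxxzxxyzyyxyzyz$zyzyyz
  rot[7] = xxzxxyzyyxyzyz$zyzyyzx
  rot[8] = xzxxyzyyxyzyz$zyzyyzxx
  rot[9] = zxxyzyyxyzyz$zyzyyzxxx
  rot[10] = xxyzyyxyzyz$zyzyyzxxxz
  rot[11] = xyzyyxyzyz$zyzyyzxxxzx
  rot[12] = yzyyxyzyz$zyzyyzxxxzxx
  rot[13] = zyyxyzyz$zyzyyzxxxzxxy
  rot[14] = yyxyzyz$zyzyyzxxxzxxyz
  rot[15] = yxyzyz$zyzyyzxxxzxxyzy
  rot[16] = xyzyz$zyzyyzxxxzxxyzyy
  rot[17] = yzyz$zyzyyzxxxzxxyzyyx
  rot[18] = zyz$zyzyyzxxxzxxyzyyxy
  rot[19] = yz$zyzyyzxxxzxxyzyyxyz
  rot[20] = z$zyzyyzxxxzxxyzyyxyzy
  rot[21] = $zyzyyzxxxzxxyzyyxyzyz
Sorted (with $ < everything):
  sorted[0] = $zyzyyzxxxzxxyzyyxyzyz
  sorted[1] = xxxzxxyzyyxyzyz$zyzyyz
  sorted[2] = xxyzyyxyzyz$zyzyyzxxxz
  sorted[3] = xxzxxyzyyxyzyz$zyzyyzx
  sorted[4] = xyzyyxyzyz$zyzyyzxxxzx
  sorted[5] = xyzyz$zyzyyzxxxzxxyzyy
  sorted[6] = xzxxyzyyxyzyz$zyzyyzxx
  sorted[7] = yxyzyz$zyzyyzxxxzxxyzy
  sorted[8] = yyxyzyz$zyzyyzxxxzxxyz
  sorted[9] = yyzxxxzxxyzyyxyzyz$zyz
  sorted[10] = yz$zyzyyzxxxzxxyzyyxyz
  sorted[11] = yzxxxzxxyzyyxyzyz$zyzy
  sorted[12] = yzyyxyzyz$zyzyyzxxxzxx
  sorted[13] = yzyyzxxxzxxyzyyxyzyz$z
  sorted[14] = yzyz$zyzyyzxxxzxxyzyyx
  sorted[15] = z$zyzyyzxxxzxxyzyyxyzy
  sorted[16] = zxxxzxxyzyyxyzyz$zyzyy
  sorted[17] = zxxyzyyxyzyz$zyzyyzxxx
  sorted[18] = zyyxyzyz$zyzyyzxxxzxxy
  sorted[19] = zyyzxxxzxxyzyyxyzyz$zy
  sorted[20] = zyz$zyzyyzxxxzxxyzyyxy
  sorted[21] = zyzyyzxxxzxxyzyyxyzyz$
sorted[18] = zyyxyzyz$zyzyyzxxxzxxy

Answer: zyyxyzyz$zyzyyzxxxzxxy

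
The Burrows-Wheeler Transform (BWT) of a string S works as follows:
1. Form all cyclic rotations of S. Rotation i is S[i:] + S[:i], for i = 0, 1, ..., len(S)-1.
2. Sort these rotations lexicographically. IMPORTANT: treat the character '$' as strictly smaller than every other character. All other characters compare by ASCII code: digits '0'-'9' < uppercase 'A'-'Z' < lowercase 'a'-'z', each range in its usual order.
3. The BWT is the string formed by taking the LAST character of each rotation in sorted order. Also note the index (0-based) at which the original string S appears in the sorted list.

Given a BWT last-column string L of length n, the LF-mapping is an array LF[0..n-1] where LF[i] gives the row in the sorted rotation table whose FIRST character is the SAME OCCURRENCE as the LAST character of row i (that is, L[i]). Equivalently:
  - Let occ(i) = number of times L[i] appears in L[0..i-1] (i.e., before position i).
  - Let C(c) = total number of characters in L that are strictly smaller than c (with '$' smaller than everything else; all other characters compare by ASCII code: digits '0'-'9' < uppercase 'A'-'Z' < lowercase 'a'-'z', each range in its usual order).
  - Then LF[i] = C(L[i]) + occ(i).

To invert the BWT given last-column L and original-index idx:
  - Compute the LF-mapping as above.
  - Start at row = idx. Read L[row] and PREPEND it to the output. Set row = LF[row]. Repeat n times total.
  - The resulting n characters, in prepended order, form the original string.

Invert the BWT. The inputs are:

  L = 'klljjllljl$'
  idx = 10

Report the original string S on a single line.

LF mapping: 4 5 6 1 2 7 8 9 3 10 0
Walk LF starting at row 10, prepending L[row]:
  step 1: row=10, L[10]='$', prepend. Next row=LF[10]=0
  step 2: row=0, L[0]='k', prepend. Next row=LF[0]=4
  step 3: row=4, L[4]='j', prepend. Next row=LF[4]=2
  step 4: row=2, L[2]='l', prepend. Next row=LF[2]=6
  step 5: row=6, L[6]='l', prepend. Next row=LF[6]=8
  step 6: row=8, L[8]='j', prepend. Next row=LF[8]=3
  step 7: row=3, L[3]='j', prepend. Next row=LF[3]=1
  step 8: row=1, L[1]='l', prepend. Next row=LF[1]=5
  step 9: row=5, L[5]='l', prepend. Next row=LF[5]=7
  step 10: row=7, L[7]='l', prepend. Next row=LF[7]=9
  step 11: row=9, L[9]='l', prepend. Next row=LF[9]=10
Reversed output: lllljjlljk$

Answer: lllljjlljk$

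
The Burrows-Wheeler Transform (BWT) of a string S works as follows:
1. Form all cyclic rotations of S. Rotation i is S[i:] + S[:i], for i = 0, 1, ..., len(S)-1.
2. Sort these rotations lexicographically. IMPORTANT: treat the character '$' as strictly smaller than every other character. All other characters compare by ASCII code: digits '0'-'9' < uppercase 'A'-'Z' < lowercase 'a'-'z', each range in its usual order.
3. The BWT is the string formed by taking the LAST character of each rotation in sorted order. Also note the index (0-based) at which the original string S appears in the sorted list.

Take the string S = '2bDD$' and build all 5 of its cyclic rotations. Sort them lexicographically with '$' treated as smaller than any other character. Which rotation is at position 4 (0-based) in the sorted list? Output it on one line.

All 5 rotations (rotation i = S[i:]+S[:i]):
  rot[0] = 2bDD$
  rot[1] = bDD$2
  rot[2] = DD$2b
  rot[3] = D$2bD
  rot[4] = $2bDD
Sorted (with $ < everything):
  sorted[0] = $2bDD
  sorted[1] = 2bDD$
  sorted[2] = D$2bD
  sorted[3] = DD$2b
  sorted[4] = bDD$2
sorted[4] = bDD$2

Answer: bDD$2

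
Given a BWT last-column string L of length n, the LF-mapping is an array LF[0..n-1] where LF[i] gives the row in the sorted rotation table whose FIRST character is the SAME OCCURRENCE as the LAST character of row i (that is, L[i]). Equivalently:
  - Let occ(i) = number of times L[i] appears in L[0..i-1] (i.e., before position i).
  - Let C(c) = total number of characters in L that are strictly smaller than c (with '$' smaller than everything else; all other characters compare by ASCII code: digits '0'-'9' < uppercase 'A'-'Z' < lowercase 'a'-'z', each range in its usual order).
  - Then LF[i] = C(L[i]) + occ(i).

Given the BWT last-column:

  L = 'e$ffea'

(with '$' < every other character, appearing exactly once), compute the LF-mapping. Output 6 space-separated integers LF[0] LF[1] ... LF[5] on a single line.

Answer: 2 0 4 5 3 1

Derivation:
Char counts: '$':1, 'a':1, 'e':2, 'f':2
C (first-col start): C('$')=0, C('a')=1, C('e')=2, C('f')=4
L[0]='e': occ=0, LF[0]=C('e')+0=2+0=2
L[1]='$': occ=0, LF[1]=C('$')+0=0+0=0
L[2]='f': occ=0, LF[2]=C('f')+0=4+0=4
L[3]='f': occ=1, LF[3]=C('f')+1=4+1=5
L[4]='e': occ=1, LF[4]=C('e')+1=2+1=3
L[5]='a': occ=0, LF[5]=C('a')+0=1+0=1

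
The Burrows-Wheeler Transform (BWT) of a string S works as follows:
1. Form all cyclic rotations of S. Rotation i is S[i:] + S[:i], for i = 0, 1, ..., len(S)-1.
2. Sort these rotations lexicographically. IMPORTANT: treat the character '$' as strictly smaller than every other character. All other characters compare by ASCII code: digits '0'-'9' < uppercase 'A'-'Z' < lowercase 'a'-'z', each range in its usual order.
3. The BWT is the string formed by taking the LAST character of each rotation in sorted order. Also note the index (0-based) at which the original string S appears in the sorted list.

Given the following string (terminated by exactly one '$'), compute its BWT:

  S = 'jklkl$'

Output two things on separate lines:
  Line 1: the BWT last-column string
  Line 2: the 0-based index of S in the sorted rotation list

Answer: l$ljkk
1

Derivation:
All 6 rotations (rotation i = S[i:]+S[:i]):
  rot[0] = jklkl$
  rot[1] = klkl$j
  rot[2] = lkl$jk
  rot[3] = kl$jkl
  rot[4] = l$jklk
  rot[5] = $jklkl
Sorted (with $ < everything):
  sorted[0] = $jklkl  (last char: 'l')
  sorted[1] = jklkl$  (last char: '$')
  sorted[2] = kl$jkl  (last char: 'l')
  sorted[3] = klkl$j  (last char: 'j')
  sorted[4] = l$jklk  (last char: 'k')
  sorted[5] = lkl$jk  (last char: 'k')
Last column: l$ljkk
Original string S is at sorted index 1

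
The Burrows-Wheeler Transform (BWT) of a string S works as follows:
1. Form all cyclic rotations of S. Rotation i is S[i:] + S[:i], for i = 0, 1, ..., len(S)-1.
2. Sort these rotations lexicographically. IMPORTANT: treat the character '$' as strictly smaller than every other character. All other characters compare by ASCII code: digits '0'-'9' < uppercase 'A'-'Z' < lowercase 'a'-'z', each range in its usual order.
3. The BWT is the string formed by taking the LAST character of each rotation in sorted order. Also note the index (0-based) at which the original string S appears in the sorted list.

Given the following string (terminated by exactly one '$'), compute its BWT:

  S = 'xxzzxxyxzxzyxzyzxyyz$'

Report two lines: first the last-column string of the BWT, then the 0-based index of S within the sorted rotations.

Answer: zz$xzyzyxxzxyzyzyxxxx
2

Derivation:
All 21 rotations (rotation i = S[i:]+S[:i]):
  rot[0] = xxzzxxyxzxzyxzyzxyyz$
  rot[1] = xzzxxyxzxzyxzyzxyyz$x
  rot[2] = zzxxyxzxzyxzyzxyyz$xx
  rot[3] = zxxyxzxzyxzyzxyyz$xxz
  rot[4] = xxyxzxzyxzyzxyyz$xxzz
  rot[5] = xyxzxzyxzyzxyyz$xxzzx
  rot[6] = yxzxzyxzyzxyyz$xxzzxx
  rot[7] = xzxzyxzyzxyyz$xxzzxxy
  rot[8] = zxzyxzyzxyyz$xxzzxxyx
  rot[9] = xzyxzyzxyyz$xxzzxxyxz
  rot[10] = zyxzyzxyyz$xxzzxxyxzx
  rot[11] = yxzyzxyyz$xxzzxxyxzxz
  rot[12] = xzyzxyyz$xxzzxxyxzxzy
  rot[13] = zyzxyyz$xxzzxxyxzxzyx
  rot[14] = yzxyyz$xxzzxxyxzxzyxz
  rot[15] = zxyyz$xxzzxxyxzxzyxzy
  rot[16] = xyyz$xxzzxxyxzxzyxzyz
  rot[17] = yyz$xxzzxxyxzxzyxzyzx
  rot[18] = yz$xxzzxxyxzxzyxzyzxy
  rot[19] = z$xxzzxxyxzxzyxzyzxyy
  rot[20] = $xxzzxxyxzxzyxzyzxyyz
Sorted (with $ < everything):
  sorted[0] = $xxzzxxyxzxzyxzyzxyyz  (last char: 'z')
  sorted[1] = xxyxzxzyxzyzxyyz$xxzz  (last char: 'z')
  sorted[2] = xxzzxxyxzxzyxzyzxyyz$  (last char: '$')
  sorted[3] = xyxzxzyxzyzxyyz$xxzzx  (last char: 'x')
  sorted[4] = xyyz$xxzzxxyxzxzyxzyz  (last char: 'z')
  sorted[5] = xzxzyxzyzxyyz$xxzzxxy  (last char: 'y')
  sorted[6] = xzyxzyzxyyz$xxzzxxyxz  (last char: 'z')
  sorted[7] = xzyzxyyz$xxzzxxyxzxzy  (last char: 'y')
  sorted[8] = xzzxxyxzxzyxzyzxyyz$x  (last char: 'x')
  sorted[9] = yxzxzyxzyzxyyz$xxzzxx  (last char: 'x')
  sorted[10] = yxzyzxyyz$xxzzxxyxzxz  (last char: 'z')
  sorted[11] = yyz$xxzzxxyxzxzyxzyzx  (last char: 'x')
  sorted[12] = yz$xxzzxxyxzxzyxzyzxy  (last char: 'y')
  sorted[13] = yzxyyz$xxzzxxyxzxzyxz  (last char: 'z')
  sorted[14] = z$xxzzxxyxzxzyxzyzxyy  (last char: 'y')
  sorted[15] = zxxyxzxzyxzyzxyyz$xxz  (last char: 'z')
  sorted[16] = zxyyz$xxzzxxyxzxzyxzy  (last char: 'y')
  sorted[17] = zxzyxzyzxyyz$xxzzxxyx  (last char: 'x')
  sorted[18] = zyxzyzxyyz$xxzzxxyxzx  (last char: 'x')
  sorted[19] = zyzxyyz$xxzzxxyxzxzyx  (last char: 'x')
  sorted[20] = zzxxyxzxzyxzyzxyyz$xx  (last char: 'x')
Last column: zz$xzyzyxxzxyzyzyxxxx
Original string S is at sorted index 2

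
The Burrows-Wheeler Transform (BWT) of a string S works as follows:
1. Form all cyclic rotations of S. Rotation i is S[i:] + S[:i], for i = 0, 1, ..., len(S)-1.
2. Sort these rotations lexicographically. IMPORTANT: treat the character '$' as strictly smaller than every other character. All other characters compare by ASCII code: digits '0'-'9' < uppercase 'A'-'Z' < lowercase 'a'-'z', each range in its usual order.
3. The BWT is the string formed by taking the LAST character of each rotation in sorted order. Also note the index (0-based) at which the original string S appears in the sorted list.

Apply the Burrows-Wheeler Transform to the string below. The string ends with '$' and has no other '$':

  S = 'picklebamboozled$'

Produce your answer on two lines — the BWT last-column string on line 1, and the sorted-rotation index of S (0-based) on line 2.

Answer: dbemiellpckzabo$o
15

Derivation:
All 17 rotations (rotation i = S[i:]+S[:i]):
  rot[0] = picklebamboozled$
  rot[1] = icklebamboozled$p
  rot[2] = cklebamboozled$pi
  rot[3] = klebamboozled$pic
  rot[4] = lebamboozled$pick
  rot[5] = ebamboozled$pickl
  rot[6] = bamboozled$pickle
  rot[7] = amboozled$pickleb
  rot[8] = mboozled$pickleba
  rot[9] = boozled$picklebam
  rot[10] = oozled$picklebamb
  rot[11] = ozled$picklebambo
  rot[12] = zled$picklebamboo
  rot[13] = led$picklebambooz
  rot[14] = ed$picklebamboozl
  rot[15] = d$picklebamboozle
  rot[16] = $picklebamboozled
Sorted (with $ < everything):
  sorted[0] = $picklebamboozled  (last char: 'd')
  sorted[1] = amboozled$pickleb  (last char: 'b')
  sorted[2] = bamboozled$pickle  (last char: 'e')
  sorted[3] = boozled$picklebam  (last char: 'm')
  sorted[4] = cklebamboozled$pi  (last char: 'i')
  sorted[5] = d$picklebamboozle  (last char: 'e')
  sorted[6] = ebamboozled$pickl  (last char: 'l')
  sorted[7] = ed$picklebamboozl  (last char: 'l')
  sorted[8] = icklebamboozled$p  (last char: 'p')
  sorted[9] = klebamboozled$pic  (last char: 'c')
  sorted[10] = lebamboozled$pick  (last char: 'k')
  sorted[11] = led$picklebambooz  (last char: 'z')
  sorted[12] = mboozled$pickleba  (last char: 'a')
  sorted[13] = oozled$picklebamb  (last char: 'b')
  sorted[14] = ozled$picklebambo  (last char: 'o')
  sorted[15] = picklebamboozled$  (last char: '$')
  sorted[16] = zled$picklebamboo  (last char: 'o')
Last column: dbemiellpckzabo$o
Original string S is at sorted index 15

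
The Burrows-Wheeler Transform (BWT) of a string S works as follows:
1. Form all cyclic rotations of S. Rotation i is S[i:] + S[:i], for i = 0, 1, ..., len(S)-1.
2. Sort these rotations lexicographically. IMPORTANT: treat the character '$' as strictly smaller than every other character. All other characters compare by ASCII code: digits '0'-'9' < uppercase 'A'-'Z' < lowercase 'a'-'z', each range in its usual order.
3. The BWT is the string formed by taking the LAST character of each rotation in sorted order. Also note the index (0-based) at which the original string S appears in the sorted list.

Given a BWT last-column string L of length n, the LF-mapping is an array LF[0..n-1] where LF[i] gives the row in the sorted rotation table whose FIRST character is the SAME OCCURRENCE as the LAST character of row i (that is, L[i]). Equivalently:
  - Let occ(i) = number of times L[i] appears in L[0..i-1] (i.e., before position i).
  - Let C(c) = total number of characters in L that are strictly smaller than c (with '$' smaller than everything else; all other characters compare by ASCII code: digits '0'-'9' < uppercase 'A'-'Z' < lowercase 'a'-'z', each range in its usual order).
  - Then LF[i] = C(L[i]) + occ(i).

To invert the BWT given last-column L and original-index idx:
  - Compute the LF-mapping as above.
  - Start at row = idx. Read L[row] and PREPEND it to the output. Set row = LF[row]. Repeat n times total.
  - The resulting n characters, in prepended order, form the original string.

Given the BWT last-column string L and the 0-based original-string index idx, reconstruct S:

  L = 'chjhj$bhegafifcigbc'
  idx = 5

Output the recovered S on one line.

LF mapping: 4 12 17 13 18 0 2 14 7 10 1 8 15 9 5 16 11 3 6
Walk LF starting at row 5, prepending L[row]:
  step 1: row=5, L[5]='$', prepend. Next row=LF[5]=0
  step 2: row=0, L[0]='c', prepend. Next row=LF[0]=4
  step 3: row=4, L[4]='j', prepend. Next row=LF[4]=18
  step 4: row=18, L[18]='c', prepend. Next row=LF[18]=6
  step 5: row=6, L[6]='b', prepend. Next row=LF[6]=2
  step 6: row=2, L[2]='j', prepend. Next row=LF[2]=17
  step 7: row=17, L[17]='b', prepend. Next row=LF[17]=3
  step 8: row=3, L[3]='h', prepend. Next row=LF[3]=13
  step 9: row=13, L[13]='f', prepend. Next row=LF[13]=9
  step 10: row=9, L[9]='g', prepend. Next row=LF[9]=10
  step 11: row=10, L[10]='a', prepend. Next row=LF[10]=1
  step 12: row=1, L[1]='h', prepend. Next row=LF[1]=12
  step 13: row=12, L[12]='i', prepend. Next row=LF[12]=15
  step 14: row=15, L[15]='i', prepend. Next row=LF[15]=16
  step 15: row=16, L[16]='g', prepend. Next row=LF[16]=11
  step 16: row=11, L[11]='f', prepend. Next row=LF[11]=8
  step 17: row=8, L[8]='e', prepend. Next row=LF[8]=7
  step 18: row=7, L[7]='h', prepend. Next row=LF[7]=14
  step 19: row=14, L[14]='c', prepend. Next row=LF[14]=5
Reversed output: chefgiihagfhbjbcjc$

Answer: chefgiihagfhbjbcjc$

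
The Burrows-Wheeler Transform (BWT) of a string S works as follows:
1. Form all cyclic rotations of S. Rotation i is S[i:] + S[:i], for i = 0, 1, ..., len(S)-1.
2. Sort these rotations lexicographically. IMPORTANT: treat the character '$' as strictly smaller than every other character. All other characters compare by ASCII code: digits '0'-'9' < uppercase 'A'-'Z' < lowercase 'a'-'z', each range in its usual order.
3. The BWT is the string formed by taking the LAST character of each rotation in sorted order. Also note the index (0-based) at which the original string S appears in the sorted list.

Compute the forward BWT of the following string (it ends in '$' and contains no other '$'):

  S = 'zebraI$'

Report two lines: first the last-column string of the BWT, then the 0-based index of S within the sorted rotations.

Answer: Iarezb$
6

Derivation:
All 7 rotations (rotation i = S[i:]+S[:i]):
  rot[0] = zebraI$
  rot[1] = ebraI$z
  rot[2] = braI$ze
  rot[3] = raI$zeb
  rot[4] = aI$zebr
  rot[5] = I$zebra
  rot[6] = $zebraI
Sorted (with $ < everything):
  sorted[0] = $zebraI  (last char: 'I')
  sorted[1] = I$zebra  (last char: 'a')
  sorted[2] = aI$zebr  (last char: 'r')
  sorted[3] = braI$ze  (last char: 'e')
  sorted[4] = ebraI$z  (last char: 'z')
  sorted[5] = raI$zeb  (last char: 'b')
  sorted[6] = zebraI$  (last char: '$')
Last column: Iarezb$
Original string S is at sorted index 6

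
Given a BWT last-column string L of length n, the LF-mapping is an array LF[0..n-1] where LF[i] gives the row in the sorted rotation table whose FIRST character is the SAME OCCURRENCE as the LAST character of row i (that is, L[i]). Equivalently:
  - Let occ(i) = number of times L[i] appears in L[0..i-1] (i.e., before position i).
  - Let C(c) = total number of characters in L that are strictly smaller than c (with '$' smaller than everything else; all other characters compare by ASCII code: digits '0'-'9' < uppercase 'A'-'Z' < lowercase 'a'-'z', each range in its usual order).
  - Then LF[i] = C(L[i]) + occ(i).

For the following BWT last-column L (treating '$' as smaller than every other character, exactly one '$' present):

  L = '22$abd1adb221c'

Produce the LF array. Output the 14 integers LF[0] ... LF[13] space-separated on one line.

Char counts: '$':1, '1':2, '2':4, 'a':2, 'b':2, 'c':1, 'd':2
C (first-col start): C('$')=0, C('1')=1, C('2')=3, C('a')=7, C('b')=9, C('c')=11, C('d')=12
L[0]='2': occ=0, LF[0]=C('2')+0=3+0=3
L[1]='2': occ=1, LF[1]=C('2')+1=3+1=4
L[2]='$': occ=0, LF[2]=C('$')+0=0+0=0
L[3]='a': occ=0, LF[3]=C('a')+0=7+0=7
L[4]='b': occ=0, LF[4]=C('b')+0=9+0=9
L[5]='d': occ=0, LF[5]=C('d')+0=12+0=12
L[6]='1': occ=0, LF[6]=C('1')+0=1+0=1
L[7]='a': occ=1, LF[7]=C('a')+1=7+1=8
L[8]='d': occ=1, LF[8]=C('d')+1=12+1=13
L[9]='b': occ=1, LF[9]=C('b')+1=9+1=10
L[10]='2': occ=2, LF[10]=C('2')+2=3+2=5
L[11]='2': occ=3, LF[11]=C('2')+3=3+3=6
L[12]='1': occ=1, LF[12]=C('1')+1=1+1=2
L[13]='c': occ=0, LF[13]=C('c')+0=11+0=11

Answer: 3 4 0 7 9 12 1 8 13 10 5 6 2 11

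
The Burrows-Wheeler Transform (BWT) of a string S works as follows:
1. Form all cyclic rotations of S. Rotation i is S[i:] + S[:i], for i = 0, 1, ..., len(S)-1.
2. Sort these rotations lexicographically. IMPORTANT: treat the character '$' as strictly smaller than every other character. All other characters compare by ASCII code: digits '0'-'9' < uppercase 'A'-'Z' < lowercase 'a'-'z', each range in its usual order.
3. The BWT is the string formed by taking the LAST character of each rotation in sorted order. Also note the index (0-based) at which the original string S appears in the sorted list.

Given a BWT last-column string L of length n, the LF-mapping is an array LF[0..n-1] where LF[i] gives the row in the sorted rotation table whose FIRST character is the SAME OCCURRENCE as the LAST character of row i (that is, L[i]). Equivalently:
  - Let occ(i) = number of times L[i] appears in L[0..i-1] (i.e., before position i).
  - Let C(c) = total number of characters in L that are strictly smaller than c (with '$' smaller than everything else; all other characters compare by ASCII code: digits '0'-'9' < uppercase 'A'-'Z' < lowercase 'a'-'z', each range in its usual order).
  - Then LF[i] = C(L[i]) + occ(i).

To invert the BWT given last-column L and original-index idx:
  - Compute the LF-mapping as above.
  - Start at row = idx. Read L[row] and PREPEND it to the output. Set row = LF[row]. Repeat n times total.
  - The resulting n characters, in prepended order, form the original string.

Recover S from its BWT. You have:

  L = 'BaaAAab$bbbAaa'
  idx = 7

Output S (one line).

Answer: aaAAbababbaAB$

Derivation:
LF mapping: 4 5 6 1 2 7 10 0 11 12 13 3 8 9
Walk LF starting at row 7, prepending L[row]:
  step 1: row=7, L[7]='$', prepend. Next row=LF[7]=0
  step 2: row=0, L[0]='B', prepend. Next row=LF[0]=4
  step 3: row=4, L[4]='A', prepend. Next row=LF[4]=2
  step 4: row=2, L[2]='a', prepend. Next row=LF[2]=6
  step 5: row=6, L[6]='b', prepend. Next row=LF[6]=10
  step 6: row=10, L[10]='b', prepend. Next row=LF[10]=13
  step 7: row=13, L[13]='a', prepend. Next row=LF[13]=9
  step 8: row=9, L[9]='b', prepend. Next row=LF[9]=12
  step 9: row=12, L[12]='a', prepend. Next row=LF[12]=8
  step 10: row=8, L[8]='b', prepend. Next row=LF[8]=11
  step 11: row=11, L[11]='A', prepend. Next row=LF[11]=3
  step 12: row=3, L[3]='A', prepend. Next row=LF[3]=1
  step 13: row=1, L[1]='a', prepend. Next row=LF[1]=5
  step 14: row=5, L[5]='a', prepend. Next row=LF[5]=7
Reversed output: aaAAbababbaAB$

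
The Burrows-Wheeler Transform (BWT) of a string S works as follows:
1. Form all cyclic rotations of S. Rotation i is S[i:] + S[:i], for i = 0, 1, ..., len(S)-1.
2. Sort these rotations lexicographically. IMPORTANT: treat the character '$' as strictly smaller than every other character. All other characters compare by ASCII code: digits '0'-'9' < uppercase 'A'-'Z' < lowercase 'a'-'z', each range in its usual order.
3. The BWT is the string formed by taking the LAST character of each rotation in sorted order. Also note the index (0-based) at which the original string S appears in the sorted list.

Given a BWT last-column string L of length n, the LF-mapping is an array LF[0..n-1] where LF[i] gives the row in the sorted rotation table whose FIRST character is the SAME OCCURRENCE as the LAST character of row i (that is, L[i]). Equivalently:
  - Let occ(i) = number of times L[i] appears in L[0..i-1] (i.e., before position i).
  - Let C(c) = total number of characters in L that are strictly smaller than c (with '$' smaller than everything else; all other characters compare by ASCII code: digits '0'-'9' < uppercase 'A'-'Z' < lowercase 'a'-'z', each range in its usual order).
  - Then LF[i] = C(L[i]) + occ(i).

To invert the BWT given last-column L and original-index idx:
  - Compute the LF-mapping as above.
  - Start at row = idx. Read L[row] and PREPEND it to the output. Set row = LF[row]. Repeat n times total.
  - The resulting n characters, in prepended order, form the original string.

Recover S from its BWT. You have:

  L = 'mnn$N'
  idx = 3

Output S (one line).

LF mapping: 2 3 4 0 1
Walk LF starting at row 3, prepending L[row]:
  step 1: row=3, L[3]='$', prepend. Next row=LF[3]=0
  step 2: row=0, L[0]='m', prepend. Next row=LF[0]=2
  step 3: row=2, L[2]='n', prepend. Next row=LF[2]=4
  step 4: row=4, L[4]='N', prepend. Next row=LF[4]=1
  step 5: row=1, L[1]='n', prepend. Next row=LF[1]=3
Reversed output: nNnm$

Answer: nNnm$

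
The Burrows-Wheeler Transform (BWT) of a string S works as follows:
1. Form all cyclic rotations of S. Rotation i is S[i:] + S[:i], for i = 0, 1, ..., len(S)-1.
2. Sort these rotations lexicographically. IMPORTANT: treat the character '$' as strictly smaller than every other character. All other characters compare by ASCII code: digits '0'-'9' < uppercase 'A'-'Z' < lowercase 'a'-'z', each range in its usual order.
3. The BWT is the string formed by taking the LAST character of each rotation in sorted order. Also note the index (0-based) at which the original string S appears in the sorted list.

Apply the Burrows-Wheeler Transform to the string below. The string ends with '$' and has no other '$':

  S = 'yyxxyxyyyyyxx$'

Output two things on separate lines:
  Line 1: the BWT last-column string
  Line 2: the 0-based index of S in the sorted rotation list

Answer: xxyyxyyyxy$yyx
10

Derivation:
All 14 rotations (rotation i = S[i:]+S[:i]):
  rot[0] = yyxxyxyyyyyxx$
  rot[1] = yxxyxyyyyyxx$y
  rot[2] = xxyxyyyyyxx$yy
  rot[3] = xyxyyyyyxx$yyx
  rot[4] = yxyyyyyxx$yyxx
  rot[5] = xyyyyyxx$yyxxy
  rot[6] = yyyyyxx$yyxxyx
  rot[7] = yyyyxx$yyxxyxy
  rot[8] = yyyxx$yyxxyxyy
  rot[9] = yyxx$yyxxyxyyy
  rot[10] = yxx$yyxxyxyyyy
  rot[11] = xx$yyxxyxyyyyy
  rot[12] = x$yyxxyxyyyyyx
  rot[13] = $yyxxyxyyyyyxx
Sorted (with $ < everything):
  sorted[0] = $yyxxyxyyyyyxx  (last char: 'x')
  sorted[1] = x$yyxxyxyyyyyx  (last char: 'x')
  sorted[2] = xx$yyxxyxyyyyy  (last char: 'y')
  sorted[3] = xxyxyyyyyxx$yy  (last char: 'y')
  sorted[4] = xyxyyyyyxx$yyx  (last char: 'x')
  sorted[5] = xyyyyyxx$yyxxy  (last char: 'y')
  sorted[6] = yxx$yyxxyxyyyy  (last char: 'y')
  sorted[7] = yxxyxyyyyyxx$y  (last char: 'y')
  sorted[8] = yxyyyyyxx$yyxx  (last char: 'x')
  sorted[9] = yyxx$yyxxyxyyy  (last char: 'y')
  sorted[10] = yyxxyxyyyyyxx$  (last char: '$')
  sorted[11] = yyyxx$yyxxyxyy  (last char: 'y')
  sorted[12] = yyyyxx$yyxxyxy  (last char: 'y')
  sorted[13] = yyyyyxx$yyxxyx  (last char: 'x')
Last column: xxyyxyyyxy$yyx
Original string S is at sorted index 10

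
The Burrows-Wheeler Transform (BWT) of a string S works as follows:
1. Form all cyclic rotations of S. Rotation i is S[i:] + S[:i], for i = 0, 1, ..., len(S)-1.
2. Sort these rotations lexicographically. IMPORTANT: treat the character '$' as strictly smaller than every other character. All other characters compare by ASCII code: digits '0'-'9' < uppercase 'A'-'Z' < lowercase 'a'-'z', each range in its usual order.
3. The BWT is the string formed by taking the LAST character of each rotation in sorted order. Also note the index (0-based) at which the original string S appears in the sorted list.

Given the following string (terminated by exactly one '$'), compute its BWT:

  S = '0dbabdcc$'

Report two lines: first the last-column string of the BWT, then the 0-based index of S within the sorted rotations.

All 9 rotations (rotation i = S[i:]+S[:i]):
  rot[0] = 0dbabdcc$
  rot[1] = dbabdcc$0
  rot[2] = babdcc$0d
  rot[3] = abdcc$0db
  rot[4] = bdcc$0dba
  rot[5] = dcc$0dbab
  rot[6] = cc$0dbabd
  rot[7] = c$0dbabdc
  rot[8] = $0dbabdcc
Sorted (with $ < everything):
  sorted[0] = $0dbabdcc  (last char: 'c')
  sorted[1] = 0dbabdcc$  (last char: '$')
  sorted[2] = abdcc$0db  (last char: 'b')
  sorted[3] = babdcc$0d  (last char: 'd')
  sorted[4] = bdcc$0dba  (last char: 'a')
  sorted[5] = c$0dbabdc  (last char: 'c')
  sorted[6] = cc$0dbabd  (last char: 'd')
  sorted[7] = dbabdcc$0  (last char: '0')
  sorted[8] = dcc$0dbab  (last char: 'b')
Last column: c$bdacd0b
Original string S is at sorted index 1

Answer: c$bdacd0b
1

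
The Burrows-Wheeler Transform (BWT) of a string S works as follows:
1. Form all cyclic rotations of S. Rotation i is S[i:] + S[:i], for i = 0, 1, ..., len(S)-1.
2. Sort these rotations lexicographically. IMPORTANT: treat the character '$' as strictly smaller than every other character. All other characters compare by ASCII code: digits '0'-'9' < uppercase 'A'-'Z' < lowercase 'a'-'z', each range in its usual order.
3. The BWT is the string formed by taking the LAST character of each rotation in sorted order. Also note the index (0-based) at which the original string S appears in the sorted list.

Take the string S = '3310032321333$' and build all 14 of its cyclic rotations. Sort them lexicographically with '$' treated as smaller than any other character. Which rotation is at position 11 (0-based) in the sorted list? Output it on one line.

Answer: 33$33100323213

Derivation:
All 14 rotations (rotation i = S[i:]+S[:i]):
  rot[0] = 3310032321333$
  rot[1] = 310032321333$3
  rot[2] = 10032321333$33
  rot[3] = 0032321333$331
  rot[4] = 032321333$3310
  rot[5] = 32321333$33100
  rot[6] = 2321333$331003
  rot[7] = 321333$3310032
  rot[8] = 21333$33100323
  rot[9] = 1333$331003232
  rot[10] = 333$3310032321
  rot[11] = 33$33100323213
  rot[12] = 3$331003232133
  rot[13] = $3310032321333
Sorted (with $ < everything):
  sorted[0] = $3310032321333
  sorted[1] = 0032321333$331
  sorted[2] = 032321333$3310
  sorted[3] = 10032321333$33
  sorted[4] = 1333$331003232
  sorted[5] = 21333$33100323
  sorted[6] = 2321333$331003
  sorted[7] = 3$331003232133
  sorted[8] = 310032321333$3
  sorted[9] = 321333$3310032
  sorted[10] = 32321333$33100
  sorted[11] = 33$33100323213
  sorted[12] = 3310032321333$
  sorted[13] = 333$3310032321
sorted[11] = 33$33100323213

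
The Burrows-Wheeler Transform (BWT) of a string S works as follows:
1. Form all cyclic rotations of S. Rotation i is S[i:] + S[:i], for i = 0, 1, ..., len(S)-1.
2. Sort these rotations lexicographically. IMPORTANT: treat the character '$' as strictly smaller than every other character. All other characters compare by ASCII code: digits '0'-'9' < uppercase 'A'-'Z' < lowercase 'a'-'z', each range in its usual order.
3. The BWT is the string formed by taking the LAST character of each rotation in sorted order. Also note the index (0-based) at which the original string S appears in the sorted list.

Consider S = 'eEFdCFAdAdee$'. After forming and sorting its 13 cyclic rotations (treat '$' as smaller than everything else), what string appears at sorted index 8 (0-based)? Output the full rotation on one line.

All 13 rotations (rotation i = S[i:]+S[:i]):
  rot[0] = eEFdCFAdAdee$
  rot[1] = EFdCFAdAdee$e
  rot[2] = FdCFAdAdee$eE
  rot[3] = dCFAdAdee$eEF
  rot[4] = CFAdAdee$eEFd
  rot[5] = FAdAdee$eEFdC
  rot[6] = AdAdee$eEFdCF
  rot[7] = dAdee$eEFdCFA
  rot[8] = Adee$eEFdCFAd
  rot[9] = dee$eEFdCFAdA
  rot[10] = ee$eEFdCFAdAd
  rot[11] = e$eEFdCFAdAde
  rot[12] = $eEFdCFAdAdee
Sorted (with $ < everything):
  sorted[0] = $eEFdCFAdAdee
  sorted[1] = AdAdee$eEFdCF
  sorted[2] = Adee$eEFdCFAd
  sorted[3] = CFAdAdee$eEFd
  sorted[4] = EFdCFAdAdee$e
  sorted[5] = FAdAdee$eEFdC
  sorted[6] = FdCFAdAdee$eE
  sorted[7] = dAdee$eEFdCFA
  sorted[8] = dCFAdAdee$eEF
  sorted[9] = dee$eEFdCFAdA
  sorted[10] = e$eEFdCFAdAde
  sorted[11] = eEFdCFAdAdee$
  sorted[12] = ee$eEFdCFAdAd
sorted[8] = dCFAdAdee$eEF

Answer: dCFAdAdee$eEF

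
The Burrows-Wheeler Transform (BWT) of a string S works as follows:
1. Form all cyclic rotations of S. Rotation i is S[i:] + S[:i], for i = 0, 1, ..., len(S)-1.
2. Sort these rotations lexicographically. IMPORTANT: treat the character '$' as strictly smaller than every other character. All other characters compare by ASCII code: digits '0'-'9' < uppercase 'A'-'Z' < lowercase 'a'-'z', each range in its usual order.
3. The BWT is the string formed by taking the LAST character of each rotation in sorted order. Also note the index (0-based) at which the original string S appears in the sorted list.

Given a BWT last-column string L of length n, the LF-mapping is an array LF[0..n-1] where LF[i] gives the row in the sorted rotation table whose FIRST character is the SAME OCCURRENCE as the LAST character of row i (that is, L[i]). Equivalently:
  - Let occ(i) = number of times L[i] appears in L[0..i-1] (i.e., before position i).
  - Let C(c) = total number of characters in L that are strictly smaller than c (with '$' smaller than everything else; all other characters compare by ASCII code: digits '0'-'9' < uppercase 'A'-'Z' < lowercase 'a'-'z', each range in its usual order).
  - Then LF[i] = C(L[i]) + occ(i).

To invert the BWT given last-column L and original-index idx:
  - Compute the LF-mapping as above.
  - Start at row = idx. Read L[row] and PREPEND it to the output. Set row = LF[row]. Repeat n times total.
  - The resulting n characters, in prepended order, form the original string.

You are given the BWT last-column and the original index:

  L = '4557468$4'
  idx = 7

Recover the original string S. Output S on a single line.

Answer: 74865454$

Derivation:
LF mapping: 1 4 5 7 2 6 8 0 3
Walk LF starting at row 7, prepending L[row]:
  step 1: row=7, L[7]='$', prepend. Next row=LF[7]=0
  step 2: row=0, L[0]='4', prepend. Next row=LF[0]=1
  step 3: row=1, L[1]='5', prepend. Next row=LF[1]=4
  step 4: row=4, L[4]='4', prepend. Next row=LF[4]=2
  step 5: row=2, L[2]='5', prepend. Next row=LF[2]=5
  step 6: row=5, L[5]='6', prepend. Next row=LF[5]=6
  step 7: row=6, L[6]='8', prepend. Next row=LF[6]=8
  step 8: row=8, L[8]='4', prepend. Next row=LF[8]=3
  step 9: row=3, L[3]='7', prepend. Next row=LF[3]=7
Reversed output: 74865454$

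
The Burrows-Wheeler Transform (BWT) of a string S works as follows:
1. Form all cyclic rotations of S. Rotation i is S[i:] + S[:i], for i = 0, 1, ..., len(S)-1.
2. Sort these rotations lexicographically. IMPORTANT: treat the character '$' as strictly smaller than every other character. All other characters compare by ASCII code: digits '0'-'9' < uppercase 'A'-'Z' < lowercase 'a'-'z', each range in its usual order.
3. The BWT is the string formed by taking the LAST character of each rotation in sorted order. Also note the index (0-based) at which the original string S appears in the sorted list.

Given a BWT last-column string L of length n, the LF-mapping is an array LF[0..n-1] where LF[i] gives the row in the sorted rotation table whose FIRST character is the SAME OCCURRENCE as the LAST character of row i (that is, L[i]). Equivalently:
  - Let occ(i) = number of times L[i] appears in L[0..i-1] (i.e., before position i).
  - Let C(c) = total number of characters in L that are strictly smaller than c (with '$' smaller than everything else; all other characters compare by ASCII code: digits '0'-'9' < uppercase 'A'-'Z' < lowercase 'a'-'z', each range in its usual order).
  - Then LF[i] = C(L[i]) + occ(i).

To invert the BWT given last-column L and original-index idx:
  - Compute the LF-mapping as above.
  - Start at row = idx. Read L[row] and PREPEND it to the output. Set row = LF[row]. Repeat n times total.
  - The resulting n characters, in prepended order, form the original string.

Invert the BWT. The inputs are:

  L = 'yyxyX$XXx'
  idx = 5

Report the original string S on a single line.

LF mapping: 6 7 4 8 1 0 2 3 5
Walk LF starting at row 5, prepending L[row]:
  step 1: row=5, L[5]='$', prepend. Next row=LF[5]=0
  step 2: row=0, L[0]='y', prepend. Next row=LF[0]=6
  step 3: row=6, L[6]='X', prepend. Next row=LF[6]=2
  step 4: row=2, L[2]='x', prepend. Next row=LF[2]=4
  step 5: row=4, L[4]='X', prepend. Next row=LF[4]=1
  step 6: row=1, L[1]='y', prepend. Next row=LF[1]=7
  step 7: row=7, L[7]='X', prepend. Next row=LF[7]=3
  step 8: row=3, L[3]='y', prepend. Next row=LF[3]=8
  step 9: row=8, L[8]='x', prepend. Next row=LF[8]=5
Reversed output: xyXyXxXy$

Answer: xyXyXxXy$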